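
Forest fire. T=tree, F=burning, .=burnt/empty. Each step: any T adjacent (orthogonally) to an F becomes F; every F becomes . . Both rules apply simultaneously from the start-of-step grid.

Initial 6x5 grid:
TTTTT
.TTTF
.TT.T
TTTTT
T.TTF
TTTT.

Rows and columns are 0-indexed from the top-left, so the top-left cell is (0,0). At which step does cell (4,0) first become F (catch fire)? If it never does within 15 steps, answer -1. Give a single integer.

Step 1: cell (4,0)='T' (+5 fires, +2 burnt)
Step 2: cell (4,0)='T' (+5 fires, +5 burnt)
Step 3: cell (4,0)='T' (+5 fires, +5 burnt)
Step 4: cell (4,0)='T' (+4 fires, +5 burnt)
Step 5: cell (4,0)='T' (+3 fires, +4 burnt)
Step 6: cell (4,0)='F' (+1 fires, +3 burnt)
  -> target ignites at step 6
Step 7: cell (4,0)='.' (+0 fires, +1 burnt)
  fire out at step 7

6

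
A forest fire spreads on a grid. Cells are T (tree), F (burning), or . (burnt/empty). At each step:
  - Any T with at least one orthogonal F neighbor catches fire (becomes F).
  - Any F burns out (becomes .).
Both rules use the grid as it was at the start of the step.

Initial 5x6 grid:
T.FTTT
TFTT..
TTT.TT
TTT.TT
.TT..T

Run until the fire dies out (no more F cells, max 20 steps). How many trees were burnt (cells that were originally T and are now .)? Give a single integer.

Step 1: +4 fires, +2 burnt (F count now 4)
Step 2: +6 fires, +4 burnt (F count now 6)
Step 3: +4 fires, +6 burnt (F count now 4)
Step 4: +1 fires, +4 burnt (F count now 1)
Step 5: +0 fires, +1 burnt (F count now 0)
Fire out after step 5
Initially T: 20, now '.': 25
Total burnt (originally-T cells now '.'): 15

Answer: 15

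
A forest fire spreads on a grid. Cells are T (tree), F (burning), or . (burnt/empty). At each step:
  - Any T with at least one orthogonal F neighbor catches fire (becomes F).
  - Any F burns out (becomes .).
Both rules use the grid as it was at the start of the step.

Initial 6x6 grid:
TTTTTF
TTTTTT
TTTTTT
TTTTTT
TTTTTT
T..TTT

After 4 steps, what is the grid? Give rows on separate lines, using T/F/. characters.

Step 1: 2 trees catch fire, 1 burn out
  TTTTF.
  TTTTTF
  TTTTTT
  TTTTTT
  TTTTTT
  T..TTT
Step 2: 3 trees catch fire, 2 burn out
  TTTF..
  TTTTF.
  TTTTTF
  TTTTTT
  TTTTTT
  T..TTT
Step 3: 4 trees catch fire, 3 burn out
  TTF...
  TTTF..
  TTTTF.
  TTTTTF
  TTTTTT
  T..TTT
Step 4: 5 trees catch fire, 4 burn out
  TF....
  TTF...
  TTTF..
  TTTTF.
  TTTTTF
  T..TTT

TF....
TTF...
TTTF..
TTTTF.
TTTTTF
T..TTT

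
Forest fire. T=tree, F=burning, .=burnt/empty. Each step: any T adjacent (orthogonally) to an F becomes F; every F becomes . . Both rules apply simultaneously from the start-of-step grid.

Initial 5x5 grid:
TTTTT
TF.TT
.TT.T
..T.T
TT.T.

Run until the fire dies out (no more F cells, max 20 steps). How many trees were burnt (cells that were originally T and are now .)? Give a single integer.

Answer: 13

Derivation:
Step 1: +3 fires, +1 burnt (F count now 3)
Step 2: +3 fires, +3 burnt (F count now 3)
Step 3: +2 fires, +3 burnt (F count now 2)
Step 4: +2 fires, +2 burnt (F count now 2)
Step 5: +1 fires, +2 burnt (F count now 1)
Step 6: +1 fires, +1 burnt (F count now 1)
Step 7: +1 fires, +1 burnt (F count now 1)
Step 8: +0 fires, +1 burnt (F count now 0)
Fire out after step 8
Initially T: 16, now '.': 22
Total burnt (originally-T cells now '.'): 13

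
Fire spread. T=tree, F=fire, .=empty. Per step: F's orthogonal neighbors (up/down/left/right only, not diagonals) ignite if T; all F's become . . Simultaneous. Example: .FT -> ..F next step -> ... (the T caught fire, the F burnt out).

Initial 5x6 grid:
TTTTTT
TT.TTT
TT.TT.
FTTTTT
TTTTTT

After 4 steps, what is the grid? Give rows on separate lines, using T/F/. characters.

Step 1: 3 trees catch fire, 1 burn out
  TTTTTT
  TT.TTT
  FT.TT.
  .FTTTT
  FTTTTT
Step 2: 4 trees catch fire, 3 burn out
  TTTTTT
  FT.TTT
  .F.TT.
  ..FTTT
  .FTTTT
Step 3: 4 trees catch fire, 4 burn out
  FTTTTT
  .F.TTT
  ...TT.
  ...FTT
  ..FTTT
Step 4: 4 trees catch fire, 4 burn out
  .FTTTT
  ...TTT
  ...FT.
  ....FT
  ...FTT

.FTTTT
...TTT
...FT.
....FT
...FTT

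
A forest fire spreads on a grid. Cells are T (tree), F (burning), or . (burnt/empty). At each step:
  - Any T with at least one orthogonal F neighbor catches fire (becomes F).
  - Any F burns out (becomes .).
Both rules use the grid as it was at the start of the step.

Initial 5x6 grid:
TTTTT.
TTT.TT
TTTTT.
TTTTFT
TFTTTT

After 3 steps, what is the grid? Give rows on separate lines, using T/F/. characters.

Step 1: 7 trees catch fire, 2 burn out
  TTTTT.
  TTT.TT
  TTTTF.
  TFTF.F
  F.FTFT
Step 2: 7 trees catch fire, 7 burn out
  TTTTT.
  TTT.FT
  TFTF..
  F.F...
  ...F.F
Step 3: 5 trees catch fire, 7 burn out
  TTTTF.
  TFT..F
  F.F...
  ......
  ......

TTTTF.
TFT..F
F.F...
......
......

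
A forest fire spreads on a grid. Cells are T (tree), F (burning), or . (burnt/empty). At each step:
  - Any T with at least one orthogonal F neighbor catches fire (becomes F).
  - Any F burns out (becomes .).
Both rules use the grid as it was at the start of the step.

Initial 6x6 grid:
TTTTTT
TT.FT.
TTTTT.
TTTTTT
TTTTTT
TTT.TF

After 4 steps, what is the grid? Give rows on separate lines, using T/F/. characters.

Step 1: 5 trees catch fire, 2 burn out
  TTTFTT
  TT..F.
  TTTFT.
  TTTTTT
  TTTTTF
  TTT.F.
Step 2: 7 trees catch fire, 5 burn out
  TTF.FT
  TT....
  TTF.F.
  TTTFTF
  TTTTF.
  TTT...
Step 3: 6 trees catch fire, 7 burn out
  TF...F
  TT....
  TF....
  TTF.F.
  TTTF..
  TTT...
Step 4: 5 trees catch fire, 6 burn out
  F.....
  TF....
  F.....
  TF....
  TTF...
  TTT...

F.....
TF....
F.....
TF....
TTF...
TTT...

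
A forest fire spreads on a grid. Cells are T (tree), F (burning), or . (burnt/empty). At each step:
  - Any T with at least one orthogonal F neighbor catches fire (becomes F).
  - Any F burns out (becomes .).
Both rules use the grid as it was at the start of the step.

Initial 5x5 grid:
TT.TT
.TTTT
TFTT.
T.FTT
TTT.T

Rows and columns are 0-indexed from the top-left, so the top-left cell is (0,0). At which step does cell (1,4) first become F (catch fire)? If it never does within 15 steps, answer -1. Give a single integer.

Step 1: cell (1,4)='T' (+5 fires, +2 burnt)
Step 2: cell (1,4)='T' (+6 fires, +5 burnt)
Step 3: cell (1,4)='T' (+4 fires, +6 burnt)
Step 4: cell (1,4)='F' (+2 fires, +4 burnt)
  -> target ignites at step 4
Step 5: cell (1,4)='.' (+1 fires, +2 burnt)
Step 6: cell (1,4)='.' (+0 fires, +1 burnt)
  fire out at step 6

4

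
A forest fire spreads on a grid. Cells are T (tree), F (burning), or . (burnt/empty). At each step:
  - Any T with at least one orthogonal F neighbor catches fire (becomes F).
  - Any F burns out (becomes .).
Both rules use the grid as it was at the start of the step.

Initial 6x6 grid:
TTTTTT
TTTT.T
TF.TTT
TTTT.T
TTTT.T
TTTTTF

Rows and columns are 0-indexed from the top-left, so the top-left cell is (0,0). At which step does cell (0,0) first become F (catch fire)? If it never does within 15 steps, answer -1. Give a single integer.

Step 1: cell (0,0)='T' (+5 fires, +2 burnt)
Step 2: cell (0,0)='T' (+8 fires, +5 burnt)
Step 3: cell (0,0)='F' (+10 fires, +8 burnt)
  -> target ignites at step 3
Step 4: cell (0,0)='.' (+5 fires, +10 burnt)
Step 5: cell (0,0)='.' (+2 fires, +5 burnt)
Step 6: cell (0,0)='.' (+0 fires, +2 burnt)
  fire out at step 6

3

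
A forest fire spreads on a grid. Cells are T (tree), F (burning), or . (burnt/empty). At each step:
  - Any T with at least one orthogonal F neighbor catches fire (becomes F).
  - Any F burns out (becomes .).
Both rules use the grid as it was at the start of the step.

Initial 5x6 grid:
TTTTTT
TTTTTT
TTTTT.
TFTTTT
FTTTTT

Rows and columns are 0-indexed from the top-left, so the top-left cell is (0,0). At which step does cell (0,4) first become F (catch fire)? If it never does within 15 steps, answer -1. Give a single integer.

Step 1: cell (0,4)='T' (+4 fires, +2 burnt)
Step 2: cell (0,4)='T' (+5 fires, +4 burnt)
Step 3: cell (0,4)='T' (+6 fires, +5 burnt)
Step 4: cell (0,4)='T' (+6 fires, +6 burnt)
Step 5: cell (0,4)='T' (+3 fires, +6 burnt)
Step 6: cell (0,4)='F' (+2 fires, +3 burnt)
  -> target ignites at step 6
Step 7: cell (0,4)='.' (+1 fires, +2 burnt)
Step 8: cell (0,4)='.' (+0 fires, +1 burnt)
  fire out at step 8

6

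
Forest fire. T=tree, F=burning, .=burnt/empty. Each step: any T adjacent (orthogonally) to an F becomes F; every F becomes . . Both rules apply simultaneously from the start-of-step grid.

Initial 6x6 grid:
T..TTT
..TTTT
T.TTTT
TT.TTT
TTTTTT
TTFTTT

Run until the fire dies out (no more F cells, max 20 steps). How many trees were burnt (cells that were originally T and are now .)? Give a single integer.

Answer: 28

Derivation:
Step 1: +3 fires, +1 burnt (F count now 3)
Step 2: +4 fires, +3 burnt (F count now 4)
Step 3: +5 fires, +4 burnt (F count now 5)
Step 4: +4 fires, +5 burnt (F count now 4)
Step 5: +5 fires, +4 burnt (F count now 5)
Step 6: +4 fires, +5 burnt (F count now 4)
Step 7: +2 fires, +4 burnt (F count now 2)
Step 8: +1 fires, +2 burnt (F count now 1)
Step 9: +0 fires, +1 burnt (F count now 0)
Fire out after step 9
Initially T: 29, now '.': 35
Total burnt (originally-T cells now '.'): 28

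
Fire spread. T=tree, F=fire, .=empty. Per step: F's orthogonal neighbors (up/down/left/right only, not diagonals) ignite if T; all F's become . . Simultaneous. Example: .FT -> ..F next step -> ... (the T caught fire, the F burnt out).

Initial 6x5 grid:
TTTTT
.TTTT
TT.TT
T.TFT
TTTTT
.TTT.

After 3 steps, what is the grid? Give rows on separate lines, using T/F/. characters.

Step 1: 4 trees catch fire, 1 burn out
  TTTTT
  .TTTT
  TT.FT
  T.F.F
  TTTFT
  .TTT.
Step 2: 5 trees catch fire, 4 burn out
  TTTTT
  .TTFT
  TT..F
  T....
  TTF.F
  .TTF.
Step 3: 5 trees catch fire, 5 burn out
  TTTFT
  .TF.F
  TT...
  T....
  TF...
  .TF..

TTTFT
.TF.F
TT...
T....
TF...
.TF..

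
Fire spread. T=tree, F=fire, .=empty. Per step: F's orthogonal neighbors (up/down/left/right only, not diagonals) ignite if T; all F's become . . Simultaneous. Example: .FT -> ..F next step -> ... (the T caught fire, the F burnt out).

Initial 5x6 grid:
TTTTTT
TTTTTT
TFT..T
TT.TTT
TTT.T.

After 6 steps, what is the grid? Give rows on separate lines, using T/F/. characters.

Step 1: 4 trees catch fire, 1 burn out
  TTTTTT
  TFTTTT
  F.F..T
  TF.TTT
  TTT.T.
Step 2: 5 trees catch fire, 4 burn out
  TFTTTT
  F.FTTT
  .....T
  F..TTT
  TFT.T.
Step 3: 5 trees catch fire, 5 burn out
  F.FTTT
  ...FTT
  .....T
  ...TTT
  F.F.T.
Step 4: 2 trees catch fire, 5 burn out
  ...FTT
  ....FT
  .....T
  ...TTT
  ....T.
Step 5: 2 trees catch fire, 2 burn out
  ....FT
  .....F
  .....T
  ...TTT
  ....T.
Step 6: 2 trees catch fire, 2 burn out
  .....F
  ......
  .....F
  ...TTT
  ....T.

.....F
......
.....F
...TTT
....T.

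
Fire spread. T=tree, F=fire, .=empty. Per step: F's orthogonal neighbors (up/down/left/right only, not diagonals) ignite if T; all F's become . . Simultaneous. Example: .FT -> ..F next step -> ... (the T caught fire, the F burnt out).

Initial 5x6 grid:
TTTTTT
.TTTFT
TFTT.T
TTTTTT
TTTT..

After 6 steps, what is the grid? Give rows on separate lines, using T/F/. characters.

Step 1: 7 trees catch fire, 2 burn out
  TTTTFT
  .FTF.F
  F.FT.T
  TFTTTT
  TTTT..
Step 2: 9 trees catch fire, 7 burn out
  TFTF.F
  ..F...
  ...F.F
  F.FTTT
  TFTT..
Step 3: 6 trees catch fire, 9 burn out
  F.F...
  ......
  ......
  ...FTF
  F.FT..
Step 4: 2 trees catch fire, 6 burn out
  ......
  ......
  ......
  ....F.
  ...F..
Step 5: 0 trees catch fire, 2 burn out
  ......
  ......
  ......
  ......
  ......
Step 6: 0 trees catch fire, 0 burn out
  ......
  ......
  ......
  ......
  ......

......
......
......
......
......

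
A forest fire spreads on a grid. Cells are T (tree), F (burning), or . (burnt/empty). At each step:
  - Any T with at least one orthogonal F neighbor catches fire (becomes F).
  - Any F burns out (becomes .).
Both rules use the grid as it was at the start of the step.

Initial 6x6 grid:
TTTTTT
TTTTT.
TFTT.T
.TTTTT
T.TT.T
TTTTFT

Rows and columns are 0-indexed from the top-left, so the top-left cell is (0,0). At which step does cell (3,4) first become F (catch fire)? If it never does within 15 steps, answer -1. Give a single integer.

Step 1: cell (3,4)='T' (+6 fires, +2 burnt)
Step 2: cell (3,4)='T' (+8 fires, +6 burnt)
Step 3: cell (3,4)='T' (+7 fires, +8 burnt)
Step 4: cell (3,4)='F' (+5 fires, +7 burnt)
  -> target ignites at step 4
Step 5: cell (3,4)='.' (+2 fires, +5 burnt)
Step 6: cell (3,4)='.' (+1 fires, +2 burnt)
Step 7: cell (3,4)='.' (+0 fires, +1 burnt)
  fire out at step 7

4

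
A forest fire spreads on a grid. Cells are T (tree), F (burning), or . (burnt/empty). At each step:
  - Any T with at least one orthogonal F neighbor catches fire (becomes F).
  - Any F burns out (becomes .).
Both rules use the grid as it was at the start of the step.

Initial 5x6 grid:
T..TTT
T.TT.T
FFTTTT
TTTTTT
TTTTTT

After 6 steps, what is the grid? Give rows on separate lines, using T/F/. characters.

Step 1: 4 trees catch fire, 2 burn out
  T..TTT
  F.TT.T
  ..FTTT
  FFTTTT
  TTTTTT
Step 2: 6 trees catch fire, 4 burn out
  F..TTT
  ..FT.T
  ...FTT
  ..FTTT
  FFTTTT
Step 3: 4 trees catch fire, 6 burn out
  ...TTT
  ...F.T
  ....FT
  ...FTT
  ..FTTT
Step 4: 4 trees catch fire, 4 burn out
  ...FTT
  .....T
  .....F
  ....FT
  ...FTT
Step 5: 4 trees catch fire, 4 burn out
  ....FT
  .....F
  ......
  .....F
  ....FT
Step 6: 2 trees catch fire, 4 burn out
  .....F
  ......
  ......
  ......
  .....F

.....F
......
......
......
.....F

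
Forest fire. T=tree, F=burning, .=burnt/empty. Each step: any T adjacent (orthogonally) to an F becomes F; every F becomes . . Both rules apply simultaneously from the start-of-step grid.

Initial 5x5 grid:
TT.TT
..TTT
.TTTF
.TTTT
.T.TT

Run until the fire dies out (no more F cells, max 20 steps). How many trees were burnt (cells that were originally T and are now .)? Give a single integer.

Answer: 15

Derivation:
Step 1: +3 fires, +1 burnt (F count now 3)
Step 2: +5 fires, +3 burnt (F count now 5)
Step 3: +5 fires, +5 burnt (F count now 5)
Step 4: +1 fires, +5 burnt (F count now 1)
Step 5: +1 fires, +1 burnt (F count now 1)
Step 6: +0 fires, +1 burnt (F count now 0)
Fire out after step 6
Initially T: 17, now '.': 23
Total burnt (originally-T cells now '.'): 15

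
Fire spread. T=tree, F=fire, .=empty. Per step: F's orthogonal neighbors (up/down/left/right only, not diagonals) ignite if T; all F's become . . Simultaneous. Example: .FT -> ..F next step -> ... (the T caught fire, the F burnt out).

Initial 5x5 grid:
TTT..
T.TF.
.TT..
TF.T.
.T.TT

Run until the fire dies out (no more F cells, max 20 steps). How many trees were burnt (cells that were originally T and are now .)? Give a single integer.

Step 1: +4 fires, +2 burnt (F count now 4)
Step 2: +2 fires, +4 burnt (F count now 2)
Step 3: +1 fires, +2 burnt (F count now 1)
Step 4: +1 fires, +1 burnt (F count now 1)
Step 5: +1 fires, +1 burnt (F count now 1)
Step 6: +0 fires, +1 burnt (F count now 0)
Fire out after step 6
Initially T: 12, now '.': 22
Total burnt (originally-T cells now '.'): 9

Answer: 9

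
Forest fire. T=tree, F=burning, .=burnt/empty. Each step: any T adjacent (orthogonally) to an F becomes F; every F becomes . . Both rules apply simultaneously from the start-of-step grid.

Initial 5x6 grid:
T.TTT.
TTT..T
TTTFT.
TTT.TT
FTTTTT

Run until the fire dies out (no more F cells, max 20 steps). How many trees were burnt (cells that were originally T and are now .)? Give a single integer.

Step 1: +4 fires, +2 burnt (F count now 4)
Step 2: +7 fires, +4 burnt (F count now 7)
Step 3: +6 fires, +7 burnt (F count now 6)
Step 4: +3 fires, +6 burnt (F count now 3)
Step 5: +1 fires, +3 burnt (F count now 1)
Step 6: +0 fires, +1 burnt (F count now 0)
Fire out after step 6
Initially T: 22, now '.': 29
Total burnt (originally-T cells now '.'): 21

Answer: 21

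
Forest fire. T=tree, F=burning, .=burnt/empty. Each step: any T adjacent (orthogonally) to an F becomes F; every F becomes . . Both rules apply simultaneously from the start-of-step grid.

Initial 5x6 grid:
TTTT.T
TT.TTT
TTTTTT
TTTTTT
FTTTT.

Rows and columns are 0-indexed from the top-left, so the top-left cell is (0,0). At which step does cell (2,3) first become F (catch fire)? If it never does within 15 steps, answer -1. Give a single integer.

Step 1: cell (2,3)='T' (+2 fires, +1 burnt)
Step 2: cell (2,3)='T' (+3 fires, +2 burnt)
Step 3: cell (2,3)='T' (+4 fires, +3 burnt)
Step 4: cell (2,3)='T' (+5 fires, +4 burnt)
Step 5: cell (2,3)='F' (+3 fires, +5 burnt)
  -> target ignites at step 5
Step 6: cell (2,3)='.' (+4 fires, +3 burnt)
Step 7: cell (2,3)='.' (+3 fires, +4 burnt)
Step 8: cell (2,3)='.' (+1 fires, +3 burnt)
Step 9: cell (2,3)='.' (+1 fires, +1 burnt)
Step 10: cell (2,3)='.' (+0 fires, +1 burnt)
  fire out at step 10

5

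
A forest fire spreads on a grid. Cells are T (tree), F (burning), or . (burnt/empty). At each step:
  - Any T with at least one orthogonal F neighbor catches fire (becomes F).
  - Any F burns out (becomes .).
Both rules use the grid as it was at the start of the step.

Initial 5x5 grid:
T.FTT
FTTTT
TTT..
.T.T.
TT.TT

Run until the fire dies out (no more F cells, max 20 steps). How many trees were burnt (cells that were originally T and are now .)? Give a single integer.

Answer: 13

Derivation:
Step 1: +5 fires, +2 burnt (F count now 5)
Step 2: +4 fires, +5 burnt (F count now 4)
Step 3: +2 fires, +4 burnt (F count now 2)
Step 4: +1 fires, +2 burnt (F count now 1)
Step 5: +1 fires, +1 burnt (F count now 1)
Step 6: +0 fires, +1 burnt (F count now 0)
Fire out after step 6
Initially T: 16, now '.': 22
Total burnt (originally-T cells now '.'): 13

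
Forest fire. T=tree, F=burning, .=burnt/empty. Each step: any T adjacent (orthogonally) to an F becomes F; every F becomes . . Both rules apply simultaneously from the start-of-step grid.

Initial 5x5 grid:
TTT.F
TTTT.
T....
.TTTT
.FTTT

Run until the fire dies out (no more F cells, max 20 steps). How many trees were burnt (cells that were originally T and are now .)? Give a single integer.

Answer: 7

Derivation:
Step 1: +2 fires, +2 burnt (F count now 2)
Step 2: +2 fires, +2 burnt (F count now 2)
Step 3: +2 fires, +2 burnt (F count now 2)
Step 4: +1 fires, +2 burnt (F count now 1)
Step 5: +0 fires, +1 burnt (F count now 0)
Fire out after step 5
Initially T: 15, now '.': 17
Total burnt (originally-T cells now '.'): 7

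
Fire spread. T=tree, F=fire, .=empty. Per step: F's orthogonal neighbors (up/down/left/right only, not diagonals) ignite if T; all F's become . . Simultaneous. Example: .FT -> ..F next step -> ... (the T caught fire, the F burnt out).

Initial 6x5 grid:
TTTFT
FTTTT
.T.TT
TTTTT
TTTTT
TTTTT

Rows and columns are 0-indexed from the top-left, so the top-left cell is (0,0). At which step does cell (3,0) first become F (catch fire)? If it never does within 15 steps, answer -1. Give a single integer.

Step 1: cell (3,0)='T' (+5 fires, +2 burnt)
Step 2: cell (3,0)='T' (+5 fires, +5 burnt)
Step 3: cell (3,0)='T' (+3 fires, +5 burnt)
Step 4: cell (3,0)='F' (+5 fires, +3 burnt)
  -> target ignites at step 4
Step 5: cell (3,0)='.' (+5 fires, +5 burnt)
Step 6: cell (3,0)='.' (+3 fires, +5 burnt)
Step 7: cell (3,0)='.' (+0 fires, +3 burnt)
  fire out at step 7

4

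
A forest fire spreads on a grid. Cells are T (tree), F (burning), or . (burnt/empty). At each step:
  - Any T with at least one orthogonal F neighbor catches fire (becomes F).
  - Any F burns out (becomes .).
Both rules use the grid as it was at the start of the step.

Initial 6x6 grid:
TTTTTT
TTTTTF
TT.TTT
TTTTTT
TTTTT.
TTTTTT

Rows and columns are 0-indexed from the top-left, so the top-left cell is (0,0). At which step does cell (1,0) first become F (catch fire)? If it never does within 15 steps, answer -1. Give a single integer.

Step 1: cell (1,0)='T' (+3 fires, +1 burnt)
Step 2: cell (1,0)='T' (+4 fires, +3 burnt)
Step 3: cell (1,0)='T' (+4 fires, +4 burnt)
Step 4: cell (1,0)='T' (+4 fires, +4 burnt)
Step 5: cell (1,0)='F' (+6 fires, +4 burnt)
  -> target ignites at step 5
Step 6: cell (1,0)='.' (+6 fires, +6 burnt)
Step 7: cell (1,0)='.' (+3 fires, +6 burnt)
Step 8: cell (1,0)='.' (+2 fires, +3 burnt)
Step 9: cell (1,0)='.' (+1 fires, +2 burnt)
Step 10: cell (1,0)='.' (+0 fires, +1 burnt)
  fire out at step 10

5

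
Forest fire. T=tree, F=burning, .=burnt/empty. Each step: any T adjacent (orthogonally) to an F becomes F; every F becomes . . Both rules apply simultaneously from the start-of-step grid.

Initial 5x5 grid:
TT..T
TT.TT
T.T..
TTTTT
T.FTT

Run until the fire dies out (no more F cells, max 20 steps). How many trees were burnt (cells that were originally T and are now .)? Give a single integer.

Step 1: +2 fires, +1 burnt (F count now 2)
Step 2: +4 fires, +2 burnt (F count now 4)
Step 3: +2 fires, +4 burnt (F count now 2)
Step 4: +2 fires, +2 burnt (F count now 2)
Step 5: +1 fires, +2 burnt (F count now 1)
Step 6: +2 fires, +1 burnt (F count now 2)
Step 7: +1 fires, +2 burnt (F count now 1)
Step 8: +0 fires, +1 burnt (F count now 0)
Fire out after step 8
Initially T: 17, now '.': 22
Total burnt (originally-T cells now '.'): 14

Answer: 14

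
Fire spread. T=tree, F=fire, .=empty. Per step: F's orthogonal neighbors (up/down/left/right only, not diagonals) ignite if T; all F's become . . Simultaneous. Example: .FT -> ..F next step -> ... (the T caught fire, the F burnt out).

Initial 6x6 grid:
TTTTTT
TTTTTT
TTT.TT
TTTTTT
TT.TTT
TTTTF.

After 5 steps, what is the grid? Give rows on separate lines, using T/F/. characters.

Step 1: 2 trees catch fire, 1 burn out
  TTTTTT
  TTTTTT
  TTT.TT
  TTTTTT
  TT.TFT
  TTTF..
Step 2: 4 trees catch fire, 2 burn out
  TTTTTT
  TTTTTT
  TTT.TT
  TTTTFT
  TT.F.F
  TTF...
Step 3: 4 trees catch fire, 4 burn out
  TTTTTT
  TTTTTT
  TTT.FT
  TTTF.F
  TT....
  TF....
Step 4: 5 trees catch fire, 4 burn out
  TTTTTT
  TTTTFT
  TTT..F
  TTF...
  TF....
  F.....
Step 5: 6 trees catch fire, 5 burn out
  TTTTFT
  TTTF.F
  TTF...
  TF....
  F.....
  ......

TTTTFT
TTTF.F
TTF...
TF....
F.....
......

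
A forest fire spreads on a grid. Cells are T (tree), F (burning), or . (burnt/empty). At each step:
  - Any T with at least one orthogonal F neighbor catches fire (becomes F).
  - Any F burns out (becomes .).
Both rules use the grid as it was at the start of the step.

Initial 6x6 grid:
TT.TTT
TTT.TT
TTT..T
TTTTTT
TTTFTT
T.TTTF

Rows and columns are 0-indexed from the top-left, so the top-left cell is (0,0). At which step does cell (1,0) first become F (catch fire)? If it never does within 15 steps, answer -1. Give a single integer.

Step 1: cell (1,0)='T' (+6 fires, +2 burnt)
Step 2: cell (1,0)='T' (+5 fires, +6 burnt)
Step 3: cell (1,0)='T' (+4 fires, +5 burnt)
Step 4: cell (1,0)='T' (+5 fires, +4 burnt)
Step 5: cell (1,0)='T' (+4 fires, +5 burnt)
Step 6: cell (1,0)='F' (+3 fires, +4 burnt)
  -> target ignites at step 6
Step 7: cell (1,0)='.' (+2 fires, +3 burnt)
Step 8: cell (1,0)='.' (+0 fires, +2 burnt)
  fire out at step 8

6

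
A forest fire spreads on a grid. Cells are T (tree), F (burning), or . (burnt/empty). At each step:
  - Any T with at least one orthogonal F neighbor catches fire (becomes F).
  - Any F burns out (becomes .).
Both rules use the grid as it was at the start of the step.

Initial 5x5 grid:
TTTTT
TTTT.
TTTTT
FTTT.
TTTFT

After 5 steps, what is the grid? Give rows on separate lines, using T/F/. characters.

Step 1: 6 trees catch fire, 2 burn out
  TTTTT
  TTTT.
  FTTTT
  .FTF.
  FTF.F
Step 2: 5 trees catch fire, 6 burn out
  TTTTT
  FTTT.
  .FTFT
  ..F..
  .F...
Step 3: 5 trees catch fire, 5 burn out
  FTTTT
  .FTF.
  ..F.F
  .....
  .....
Step 4: 3 trees catch fire, 5 burn out
  .FTFT
  ..F..
  .....
  .....
  .....
Step 5: 2 trees catch fire, 3 burn out
  ..F.F
  .....
  .....
  .....
  .....

..F.F
.....
.....
.....
.....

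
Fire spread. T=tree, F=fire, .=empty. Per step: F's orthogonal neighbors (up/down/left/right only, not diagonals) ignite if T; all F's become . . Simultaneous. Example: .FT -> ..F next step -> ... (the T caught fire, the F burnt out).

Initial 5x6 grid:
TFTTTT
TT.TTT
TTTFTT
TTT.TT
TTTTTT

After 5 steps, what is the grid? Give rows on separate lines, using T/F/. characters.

Step 1: 6 trees catch fire, 2 burn out
  F.FTTT
  TF.FTT
  TTF.FT
  TTT.TT
  TTTTTT
Step 2: 7 trees catch fire, 6 burn out
  ...FTT
  F...FT
  TF...F
  TTF.FT
  TTTTTT
Step 3: 7 trees catch fire, 7 burn out
  ....FT
  .....F
  F.....
  TF...F
  TTFTFT
Step 4: 5 trees catch fire, 7 burn out
  .....F
  ......
  ......
  F.....
  TF.F.F
Step 5: 1 trees catch fire, 5 burn out
  ......
  ......
  ......
  ......
  F.....

......
......
......
......
F.....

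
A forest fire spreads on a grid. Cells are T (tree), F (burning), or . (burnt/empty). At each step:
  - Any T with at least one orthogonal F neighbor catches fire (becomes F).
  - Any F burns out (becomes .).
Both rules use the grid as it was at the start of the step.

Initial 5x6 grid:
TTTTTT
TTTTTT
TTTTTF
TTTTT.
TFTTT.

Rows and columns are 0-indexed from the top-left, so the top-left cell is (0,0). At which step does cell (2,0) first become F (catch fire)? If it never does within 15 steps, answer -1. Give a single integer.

Step 1: cell (2,0)='T' (+5 fires, +2 burnt)
Step 2: cell (2,0)='T' (+8 fires, +5 burnt)
Step 3: cell (2,0)='F' (+7 fires, +8 burnt)
  -> target ignites at step 3
Step 4: cell (2,0)='.' (+4 fires, +7 burnt)
Step 5: cell (2,0)='.' (+2 fires, +4 burnt)
Step 6: cell (2,0)='.' (+0 fires, +2 burnt)
  fire out at step 6

3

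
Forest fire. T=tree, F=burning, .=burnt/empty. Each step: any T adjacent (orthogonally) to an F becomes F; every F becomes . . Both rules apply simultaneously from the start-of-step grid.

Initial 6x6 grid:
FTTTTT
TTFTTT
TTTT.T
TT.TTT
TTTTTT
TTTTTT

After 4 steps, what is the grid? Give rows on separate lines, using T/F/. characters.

Step 1: 6 trees catch fire, 2 burn out
  .FFTTT
  FF.FTT
  TTFT.T
  TT.TTT
  TTTTTT
  TTTTTT
Step 2: 5 trees catch fire, 6 burn out
  ...FTT
  ....FT
  FF.F.T
  TT.TTT
  TTTTTT
  TTTTTT
Step 3: 5 trees catch fire, 5 burn out
  ....FT
  .....F
  .....T
  FF.FTT
  TTTTTT
  TTTTTT
Step 4: 6 trees catch fire, 5 burn out
  .....F
  ......
  .....F
  ....FT
  FFTFTT
  TTTTTT

.....F
......
.....F
....FT
FFTFTT
TTTTTT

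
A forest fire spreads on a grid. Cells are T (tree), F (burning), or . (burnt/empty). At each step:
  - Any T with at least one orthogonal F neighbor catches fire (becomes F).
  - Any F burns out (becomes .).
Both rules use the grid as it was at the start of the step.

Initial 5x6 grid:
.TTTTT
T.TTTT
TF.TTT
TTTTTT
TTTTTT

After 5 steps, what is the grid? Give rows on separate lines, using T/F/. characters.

Step 1: 2 trees catch fire, 1 burn out
  .TTTTT
  T.TTTT
  F..TTT
  TFTTTT
  TTTTTT
Step 2: 4 trees catch fire, 2 burn out
  .TTTTT
  F.TTTT
  ...TTT
  F.FTTT
  TFTTTT
Step 3: 3 trees catch fire, 4 burn out
  .TTTTT
  ..TTTT
  ...TTT
  ...FTT
  F.FTTT
Step 4: 3 trees catch fire, 3 burn out
  .TTTTT
  ..TTTT
  ...FTT
  ....FT
  ...FTT
Step 5: 4 trees catch fire, 3 burn out
  .TTTTT
  ..TFTT
  ....FT
  .....F
  ....FT

.TTTTT
..TFTT
....FT
.....F
....FT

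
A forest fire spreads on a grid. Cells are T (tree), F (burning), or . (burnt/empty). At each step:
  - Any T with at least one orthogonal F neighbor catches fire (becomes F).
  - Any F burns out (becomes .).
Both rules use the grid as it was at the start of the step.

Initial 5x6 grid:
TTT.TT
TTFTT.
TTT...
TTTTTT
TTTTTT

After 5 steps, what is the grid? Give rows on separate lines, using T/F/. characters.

Step 1: 4 trees catch fire, 1 burn out
  TTF.TT
  TF.FT.
  TTF...
  TTTTTT
  TTTTTT
Step 2: 5 trees catch fire, 4 burn out
  TF..TT
  F...F.
  TF....
  TTFTTT
  TTTTTT
Step 3: 6 trees catch fire, 5 burn out
  F...FT
  ......
  F.....
  TF.FTT
  TTFTTT
Step 4: 5 trees catch fire, 6 burn out
  .....F
  ......
  ......
  F...FT
  TF.FTT
Step 5: 3 trees catch fire, 5 burn out
  ......
  ......
  ......
  .....F
  F...FT

......
......
......
.....F
F...FT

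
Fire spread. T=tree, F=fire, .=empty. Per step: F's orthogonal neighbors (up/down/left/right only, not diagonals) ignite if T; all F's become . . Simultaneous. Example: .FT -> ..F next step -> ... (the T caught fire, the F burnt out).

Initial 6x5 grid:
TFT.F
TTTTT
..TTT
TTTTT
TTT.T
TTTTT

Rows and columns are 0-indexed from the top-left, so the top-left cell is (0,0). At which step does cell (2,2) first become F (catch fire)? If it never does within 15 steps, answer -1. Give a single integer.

Step 1: cell (2,2)='T' (+4 fires, +2 burnt)
Step 2: cell (2,2)='T' (+4 fires, +4 burnt)
Step 3: cell (2,2)='F' (+3 fires, +4 burnt)
  -> target ignites at step 3
Step 4: cell (2,2)='.' (+3 fires, +3 burnt)
Step 5: cell (2,2)='.' (+3 fires, +3 burnt)
Step 6: cell (2,2)='.' (+4 fires, +3 burnt)
Step 7: cell (2,2)='.' (+2 fires, +4 burnt)
Step 8: cell (2,2)='.' (+1 fires, +2 burnt)
Step 9: cell (2,2)='.' (+0 fires, +1 burnt)
  fire out at step 9

3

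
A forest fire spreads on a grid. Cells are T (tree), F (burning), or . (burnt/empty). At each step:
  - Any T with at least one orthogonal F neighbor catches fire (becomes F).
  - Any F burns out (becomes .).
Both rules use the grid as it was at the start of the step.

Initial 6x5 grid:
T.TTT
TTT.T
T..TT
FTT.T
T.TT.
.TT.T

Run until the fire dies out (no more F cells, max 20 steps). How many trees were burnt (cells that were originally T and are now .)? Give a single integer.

Step 1: +3 fires, +1 burnt (F count now 3)
Step 2: +2 fires, +3 burnt (F count now 2)
Step 3: +3 fires, +2 burnt (F count now 3)
Step 4: +3 fires, +3 burnt (F count now 3)
Step 5: +2 fires, +3 burnt (F count now 2)
Step 6: +1 fires, +2 burnt (F count now 1)
Step 7: +1 fires, +1 burnt (F count now 1)
Step 8: +1 fires, +1 burnt (F count now 1)
Step 9: +1 fires, +1 burnt (F count now 1)
Step 10: +2 fires, +1 burnt (F count now 2)
Step 11: +0 fires, +2 burnt (F count now 0)
Fire out after step 11
Initially T: 20, now '.': 29
Total burnt (originally-T cells now '.'): 19

Answer: 19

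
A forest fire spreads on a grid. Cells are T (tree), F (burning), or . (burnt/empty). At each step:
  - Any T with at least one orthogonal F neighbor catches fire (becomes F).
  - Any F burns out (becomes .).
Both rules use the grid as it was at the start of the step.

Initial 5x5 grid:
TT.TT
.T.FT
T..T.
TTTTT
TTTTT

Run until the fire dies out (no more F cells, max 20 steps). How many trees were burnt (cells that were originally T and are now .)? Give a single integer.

Answer: 15

Derivation:
Step 1: +3 fires, +1 burnt (F count now 3)
Step 2: +2 fires, +3 burnt (F count now 2)
Step 3: +3 fires, +2 burnt (F count now 3)
Step 4: +3 fires, +3 burnt (F count now 3)
Step 5: +2 fires, +3 burnt (F count now 2)
Step 6: +2 fires, +2 burnt (F count now 2)
Step 7: +0 fires, +2 burnt (F count now 0)
Fire out after step 7
Initially T: 18, now '.': 22
Total burnt (originally-T cells now '.'): 15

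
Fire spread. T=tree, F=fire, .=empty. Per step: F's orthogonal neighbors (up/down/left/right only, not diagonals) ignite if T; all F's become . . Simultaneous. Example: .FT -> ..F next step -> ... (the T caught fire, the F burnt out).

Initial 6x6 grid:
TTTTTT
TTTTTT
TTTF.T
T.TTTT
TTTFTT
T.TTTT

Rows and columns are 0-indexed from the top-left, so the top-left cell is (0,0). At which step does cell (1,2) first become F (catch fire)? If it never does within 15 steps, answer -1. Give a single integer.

Step 1: cell (1,2)='T' (+6 fires, +2 burnt)
Step 2: cell (1,2)='F' (+10 fires, +6 burnt)
  -> target ignites at step 2
Step 3: cell (1,2)='.' (+8 fires, +10 burnt)
Step 4: cell (1,2)='.' (+6 fires, +8 burnt)
Step 5: cell (1,2)='.' (+1 fires, +6 burnt)
Step 6: cell (1,2)='.' (+0 fires, +1 burnt)
  fire out at step 6

2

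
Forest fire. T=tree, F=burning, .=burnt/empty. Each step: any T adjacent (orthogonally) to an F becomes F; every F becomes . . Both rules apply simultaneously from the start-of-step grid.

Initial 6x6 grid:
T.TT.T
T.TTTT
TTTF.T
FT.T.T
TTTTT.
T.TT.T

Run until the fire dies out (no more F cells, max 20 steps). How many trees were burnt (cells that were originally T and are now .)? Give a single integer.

Answer: 24

Derivation:
Step 1: +6 fires, +2 burnt (F count now 6)
Step 2: +8 fires, +6 burnt (F count now 8)
Step 3: +6 fires, +8 burnt (F count now 6)
Step 4: +3 fires, +6 burnt (F count now 3)
Step 5: +1 fires, +3 burnt (F count now 1)
Step 6: +0 fires, +1 burnt (F count now 0)
Fire out after step 6
Initially T: 25, now '.': 35
Total burnt (originally-T cells now '.'): 24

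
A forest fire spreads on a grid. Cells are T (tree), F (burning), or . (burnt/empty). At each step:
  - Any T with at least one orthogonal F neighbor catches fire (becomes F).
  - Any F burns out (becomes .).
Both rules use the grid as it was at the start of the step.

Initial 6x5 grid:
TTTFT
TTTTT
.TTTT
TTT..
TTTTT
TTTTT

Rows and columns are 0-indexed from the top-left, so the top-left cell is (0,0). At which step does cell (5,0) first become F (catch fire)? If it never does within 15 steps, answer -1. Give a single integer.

Step 1: cell (5,0)='T' (+3 fires, +1 burnt)
Step 2: cell (5,0)='T' (+4 fires, +3 burnt)
Step 3: cell (5,0)='T' (+4 fires, +4 burnt)
Step 4: cell (5,0)='T' (+3 fires, +4 burnt)
Step 5: cell (5,0)='T' (+2 fires, +3 burnt)
Step 6: cell (5,0)='T' (+4 fires, +2 burnt)
Step 7: cell (5,0)='T' (+4 fires, +4 burnt)
Step 8: cell (5,0)='F' (+2 fires, +4 burnt)
  -> target ignites at step 8
Step 9: cell (5,0)='.' (+0 fires, +2 burnt)
  fire out at step 9

8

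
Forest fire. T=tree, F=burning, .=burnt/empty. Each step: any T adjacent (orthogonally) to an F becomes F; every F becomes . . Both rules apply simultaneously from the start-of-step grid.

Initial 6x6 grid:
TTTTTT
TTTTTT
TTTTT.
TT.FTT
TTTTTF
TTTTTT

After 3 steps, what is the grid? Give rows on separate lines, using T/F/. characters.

Step 1: 6 trees catch fire, 2 burn out
  TTTTTT
  TTTTTT
  TTTFT.
  TT..FF
  TTTFF.
  TTTTTF
Step 2: 6 trees catch fire, 6 burn out
  TTTTTT
  TTTFTT
  TTF.F.
  TT....
  TTF...
  TTTFF.
Step 3: 6 trees catch fire, 6 burn out
  TTTFTT
  TTF.FT
  TF....
  TT....
  TF....
  TTF...

TTTFTT
TTF.FT
TF....
TT....
TF....
TTF...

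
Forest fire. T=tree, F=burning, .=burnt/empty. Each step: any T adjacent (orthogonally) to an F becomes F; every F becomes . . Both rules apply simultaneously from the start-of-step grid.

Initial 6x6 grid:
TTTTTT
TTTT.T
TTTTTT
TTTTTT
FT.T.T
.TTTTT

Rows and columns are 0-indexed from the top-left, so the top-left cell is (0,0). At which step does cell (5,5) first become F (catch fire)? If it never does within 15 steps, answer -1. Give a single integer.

Step 1: cell (5,5)='T' (+2 fires, +1 burnt)
Step 2: cell (5,5)='T' (+3 fires, +2 burnt)
Step 3: cell (5,5)='T' (+4 fires, +3 burnt)
Step 4: cell (5,5)='T' (+5 fires, +4 burnt)
Step 5: cell (5,5)='T' (+6 fires, +5 burnt)
Step 6: cell (5,5)='F' (+5 fires, +6 burnt)
  -> target ignites at step 6
Step 7: cell (5,5)='.' (+3 fires, +5 burnt)
Step 8: cell (5,5)='.' (+2 fires, +3 burnt)
Step 9: cell (5,5)='.' (+1 fires, +2 burnt)
Step 10: cell (5,5)='.' (+0 fires, +1 burnt)
  fire out at step 10

6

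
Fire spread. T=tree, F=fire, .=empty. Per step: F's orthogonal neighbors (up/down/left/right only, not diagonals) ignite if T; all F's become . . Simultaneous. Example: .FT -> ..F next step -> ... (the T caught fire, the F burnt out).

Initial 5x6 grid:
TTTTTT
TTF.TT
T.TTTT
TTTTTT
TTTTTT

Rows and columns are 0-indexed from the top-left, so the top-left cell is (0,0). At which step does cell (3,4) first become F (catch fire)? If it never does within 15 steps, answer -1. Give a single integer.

Step 1: cell (3,4)='T' (+3 fires, +1 burnt)
Step 2: cell (3,4)='T' (+5 fires, +3 burnt)
Step 3: cell (3,4)='T' (+7 fires, +5 burnt)
Step 4: cell (3,4)='F' (+7 fires, +7 burnt)
  -> target ignites at step 4
Step 5: cell (3,4)='.' (+4 fires, +7 burnt)
Step 6: cell (3,4)='.' (+1 fires, +4 burnt)
Step 7: cell (3,4)='.' (+0 fires, +1 burnt)
  fire out at step 7

4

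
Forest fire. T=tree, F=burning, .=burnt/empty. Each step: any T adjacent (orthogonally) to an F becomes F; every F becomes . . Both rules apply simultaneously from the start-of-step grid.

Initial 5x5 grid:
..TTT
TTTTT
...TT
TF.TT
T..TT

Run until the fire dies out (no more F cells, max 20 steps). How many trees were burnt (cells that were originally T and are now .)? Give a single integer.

Step 1: +1 fires, +1 burnt (F count now 1)
Step 2: +1 fires, +1 burnt (F count now 1)
Step 3: +0 fires, +1 burnt (F count now 0)
Fire out after step 3
Initially T: 16, now '.': 11
Total burnt (originally-T cells now '.'): 2

Answer: 2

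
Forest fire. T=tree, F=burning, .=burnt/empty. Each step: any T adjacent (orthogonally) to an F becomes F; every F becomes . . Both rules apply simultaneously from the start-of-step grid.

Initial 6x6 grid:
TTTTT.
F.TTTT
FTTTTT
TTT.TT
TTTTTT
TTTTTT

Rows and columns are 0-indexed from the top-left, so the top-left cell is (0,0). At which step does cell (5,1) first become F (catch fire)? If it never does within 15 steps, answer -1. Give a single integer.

Step 1: cell (5,1)='T' (+3 fires, +2 burnt)
Step 2: cell (5,1)='T' (+4 fires, +3 burnt)
Step 3: cell (5,1)='T' (+6 fires, +4 burnt)
Step 4: cell (5,1)='F' (+5 fires, +6 burnt)
  -> target ignites at step 4
Step 5: cell (5,1)='.' (+6 fires, +5 burnt)
Step 6: cell (5,1)='.' (+4 fires, +6 burnt)
Step 7: cell (5,1)='.' (+2 fires, +4 burnt)
Step 8: cell (5,1)='.' (+1 fires, +2 burnt)
Step 9: cell (5,1)='.' (+0 fires, +1 burnt)
  fire out at step 9

4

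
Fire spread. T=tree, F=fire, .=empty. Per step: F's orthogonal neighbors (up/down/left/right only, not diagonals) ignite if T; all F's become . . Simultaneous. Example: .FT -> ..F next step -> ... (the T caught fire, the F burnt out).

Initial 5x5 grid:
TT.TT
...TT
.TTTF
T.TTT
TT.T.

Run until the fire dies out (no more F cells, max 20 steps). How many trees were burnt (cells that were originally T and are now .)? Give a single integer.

Step 1: +3 fires, +1 burnt (F count now 3)
Step 2: +4 fires, +3 burnt (F count now 4)
Step 3: +4 fires, +4 burnt (F count now 4)
Step 4: +0 fires, +4 burnt (F count now 0)
Fire out after step 4
Initially T: 16, now '.': 20
Total burnt (originally-T cells now '.'): 11

Answer: 11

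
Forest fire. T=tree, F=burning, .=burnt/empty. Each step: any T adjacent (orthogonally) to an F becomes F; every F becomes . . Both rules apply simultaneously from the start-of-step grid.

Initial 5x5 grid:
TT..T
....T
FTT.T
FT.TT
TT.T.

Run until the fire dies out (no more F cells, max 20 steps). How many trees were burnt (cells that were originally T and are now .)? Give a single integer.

Step 1: +3 fires, +2 burnt (F count now 3)
Step 2: +2 fires, +3 burnt (F count now 2)
Step 3: +0 fires, +2 burnt (F count now 0)
Fire out after step 3
Initially T: 13, now '.': 17
Total burnt (originally-T cells now '.'): 5

Answer: 5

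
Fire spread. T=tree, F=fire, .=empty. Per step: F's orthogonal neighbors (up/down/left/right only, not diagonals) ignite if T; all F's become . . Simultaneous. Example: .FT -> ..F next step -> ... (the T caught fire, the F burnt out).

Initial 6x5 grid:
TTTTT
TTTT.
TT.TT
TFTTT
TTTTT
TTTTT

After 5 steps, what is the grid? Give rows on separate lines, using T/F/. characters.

Step 1: 4 trees catch fire, 1 burn out
  TTTTT
  TTTT.
  TF.TT
  F.FTT
  TFTTT
  TTTTT
Step 2: 6 trees catch fire, 4 burn out
  TTTTT
  TFTT.
  F..TT
  ...FT
  F.FTT
  TFTTT
Step 3: 8 trees catch fire, 6 burn out
  TFTTT
  F.FT.
  ...FT
  ....F
  ...FT
  F.FTT
Step 4: 6 trees catch fire, 8 burn out
  F.FTT
  ...F.
  ....F
  .....
  ....F
  ...FT
Step 5: 2 trees catch fire, 6 burn out
  ...FT
  .....
  .....
  .....
  .....
  ....F

...FT
.....
.....
.....
.....
....F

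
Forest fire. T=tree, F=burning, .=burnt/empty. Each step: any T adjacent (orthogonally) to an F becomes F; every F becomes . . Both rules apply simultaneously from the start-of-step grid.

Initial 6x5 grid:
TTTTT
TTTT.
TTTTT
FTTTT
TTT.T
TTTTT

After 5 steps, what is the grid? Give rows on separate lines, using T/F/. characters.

Step 1: 3 trees catch fire, 1 burn out
  TTTTT
  TTTT.
  FTTTT
  .FTTT
  FTT.T
  TTTTT
Step 2: 5 trees catch fire, 3 burn out
  TTTTT
  FTTT.
  .FTTT
  ..FTT
  .FT.T
  FTTTT
Step 3: 6 trees catch fire, 5 burn out
  FTTTT
  .FTT.
  ..FTT
  ...FT
  ..F.T
  .FTTT
Step 4: 5 trees catch fire, 6 burn out
  .FTTT
  ..FT.
  ...FT
  ....F
  ....T
  ..FTT
Step 5: 5 trees catch fire, 5 burn out
  ..FTT
  ...F.
  ....F
  .....
  ....F
  ...FT

..FTT
...F.
....F
.....
....F
...FT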